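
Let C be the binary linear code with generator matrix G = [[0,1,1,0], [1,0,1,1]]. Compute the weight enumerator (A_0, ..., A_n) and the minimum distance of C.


Weight distribution: A_0 = 1, A_2 = 1, A_3 = 2. Minimum distance d = 2.

Enumerate all 2^2 = 4 messages m ∈ F_2^2.
For each, compute codeword c = mG in F_2^4, then tally its weight.
  m = 00 → c = 0000, weight = 0.
  m = 10 → c = 0110, weight = 2.
  m = 01 → c = 1011, weight = 3.
  m = 11 → c = 1101, weight = 3.
Tally weights:
  weight 0: 1 codewords.
  weight 2: 1 codewords.
  weight 3: 2 codewords.
Minimum distance d = smallest w > 0 with A_w > 0 = 2.
Sanity: Σ A_w = 4 = 2^2 = 4 ✓.


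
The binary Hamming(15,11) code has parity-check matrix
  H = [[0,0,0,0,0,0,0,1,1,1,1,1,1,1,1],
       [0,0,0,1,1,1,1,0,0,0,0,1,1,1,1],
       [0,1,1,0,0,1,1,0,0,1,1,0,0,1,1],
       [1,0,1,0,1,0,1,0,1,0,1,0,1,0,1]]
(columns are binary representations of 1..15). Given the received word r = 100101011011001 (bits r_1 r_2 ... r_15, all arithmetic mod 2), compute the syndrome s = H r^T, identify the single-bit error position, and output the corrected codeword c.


s = (1, 0, 1, 0)^T, error position = 10, corrected codeword c = 100101011111001

Compute s = H r^T mod 2 one row at a time:
  s_1 = 1 + 1 + 0 + 1 + 1 + 0 + 0 + 1 = 5 ≡ 1 (mod 2).
  s_2 = 1 + 0 + 1 + 0 + 1 + 0 + 0 + 1 = 4 ≡ 0 (mod 2).
  s_3 = 0 + 0 + 1 + 0 + 0 + 1 + 0 + 1 = 3 ≡ 1 (mod 2).
  s_4 = 1 + 0 + 0 + 0 + 1 + 1 + 0 + 1 = 4 ≡ 0 (mod 2).
s = (1, 0, 1, 0)^T — this equals column 10 of H (binary 1010), so error is at position 10.
Correct: flip bit 10 of r = 100101011011001 to get c = 100101011111001.


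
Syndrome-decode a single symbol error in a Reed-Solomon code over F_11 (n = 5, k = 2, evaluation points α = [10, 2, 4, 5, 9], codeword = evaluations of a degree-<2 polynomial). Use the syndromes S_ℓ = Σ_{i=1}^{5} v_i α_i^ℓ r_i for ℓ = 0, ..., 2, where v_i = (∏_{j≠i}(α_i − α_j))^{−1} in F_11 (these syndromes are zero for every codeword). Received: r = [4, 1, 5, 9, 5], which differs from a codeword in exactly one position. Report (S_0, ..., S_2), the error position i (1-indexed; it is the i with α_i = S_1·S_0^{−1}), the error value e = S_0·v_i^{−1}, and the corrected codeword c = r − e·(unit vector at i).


S = (1, 4, 5), error at position 3, error magnitude e = 6, c = [4, 1, 10, 9, 5].

Step 1: column multipliers v_i = (∏_{j≠i}(α_i − α_j))^{−1} mod 11.
  i = 1 (α = 10): (10−2)(10−4)(10−5)(10−9) = 8·6·5·1 = 240 ≡ 9, so v_1 = 9^{−1} = 5 (mod 11).
  i = 2 (α = 2): (2−10)(2−4)(2−5)(2−9) = (−8)·(−2)·(−3)·(−7) = 336 ≡ 6, so v_2 = 6^{−1} = 2 (mod 11).
  i = 3 (α = 4): (4−10)(4−2)(4−5)(4−9) = (−6)·2·(−1)·(−5) = −60 ≡ 6, so v_3 = 6^{−1} = 2 (mod 11).
  i = 4 (α = 5): (5−10)(5−2)(5−4)(5−9) = (−5)·3·1·(−4) = 60 ≡ 5, so v_4 = 5^{−1} = 9 (mod 11).
  i = 5 (α = 9): (9−10)(9−2)(9−4)(9−5) = (−1)·7·5·4 = −140 ≡ 3, so v_5 = 3^{−1} = 4 (mod 11).
  v = [5, 2, 2, 9, 4].
Step 2: syndromes of r = [4, 1, 5, 9, 5] (all sums mod 11).
  S_0 = Σ v_i r_i = 5·4 + 2·1 + 2·5 + 9·9 + 4·5 = 133 ≡ 1.
  S_1 = Σ v_i α_i r_i = 5·10·4 + 2·2·1 + 2·4·5 + 9·5·9 + 4·9·5 = 829 ≡ 4.
  α_i^2 mod 11 = [1, 4, 5, 3, 4].
  S_2 = Σ v_i α_i^2 r_i = 5·1·4 + 2·4·1 + 2·5·5 + 9·3·9 + 4·4·5 = 401 ≡ 5.
  S = (1, 4, 5) ≠ 0, so r is not a codeword (an error is present).
Step 3: locate the error. For a single error e at position i, S_ℓ = v_i·e·α_i^ℓ, so α_err = S_1/S_0.
  S_0^{−1} = 1^{−1} = 1 (mod 11), so α_err = 4·1 = 4 ≡ 4 = α_3. Error position i = 3.
  Consistency check: S_2/S_1 = 5·3 = 15 ≡ 4 = α_err ✓ (single-error assumption holds).
Step 4: error magnitude e = S_0/v_3 = S_0·∏_{j≠3}(α_3 − α_j) = 1·6 = 6 ≡ 6 (mod 11).
Step 5: correct position 3: c_3 = r_3 − e = 5 − 6 ≡ 10 (mod 11). Hence c = [4, 1, 10, 9, 5].
  Check: interpolating c through the α_i gives m(x) = 3 + 10·x (degree < 2) with m(α_i) = c_i for every i, so c is indeed a codeword.


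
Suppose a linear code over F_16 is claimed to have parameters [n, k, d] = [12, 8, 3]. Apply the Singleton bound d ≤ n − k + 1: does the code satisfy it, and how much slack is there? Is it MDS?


Singleton RHS = n − k + 1 = 5, slack = 2, bound satisfied, not MDS.

Singleton bound: d ≤ n − k + 1.
Here n = 12, k = 8, so n − k + 1 = 5.
Given d = 3, check d ≤ 5: YES.
Slack = (n − k + 1) − d = 2.
The code is NOT MDS (slack = 2 > 0).
Description: the claimed parameters are [12, 8, 3]_16; such a code would be non-MDS.


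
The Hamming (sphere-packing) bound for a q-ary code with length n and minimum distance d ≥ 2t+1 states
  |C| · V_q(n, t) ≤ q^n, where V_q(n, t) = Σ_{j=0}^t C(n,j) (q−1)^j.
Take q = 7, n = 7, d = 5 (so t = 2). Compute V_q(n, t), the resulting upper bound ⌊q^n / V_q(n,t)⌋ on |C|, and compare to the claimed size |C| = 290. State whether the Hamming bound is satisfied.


V_q(n, t) = 799, q^n = 823543, Hamming bound = 1030, |C| = 290 ≤ bound (satisfied).

Step 1: Compute V_q(n, t) = Σ_{j=0}^2 C(n, j) (q−1)^j.
  j = 0: C(7,0)·(6)^0 = 1·1 = 1.
  j = 1: C(7,1)·(6)^1 = 7·6 = 42.
  j = 2: C(7,2)·(6)^2 = 21·36 = 756.
  V_q(n, t) = 1 + 42 + 756 = 799.
Step 2: q^n = 7^7 = 823543.
Step 3: Hamming bound ⌊q^n / V_q(n,t)⌋ = ⌊823543/799⌋ = 1030.
Step 4: Compare |C| = 290 to 1030: satisfied.
The claimed |C| lies below the Hamming bound.


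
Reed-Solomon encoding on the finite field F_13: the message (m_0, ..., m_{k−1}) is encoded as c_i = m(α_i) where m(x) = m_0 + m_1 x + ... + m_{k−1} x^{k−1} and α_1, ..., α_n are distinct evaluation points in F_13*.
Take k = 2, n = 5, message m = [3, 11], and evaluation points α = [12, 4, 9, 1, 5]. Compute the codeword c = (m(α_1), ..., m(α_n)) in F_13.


c = [5, 8, 11, 1, 6]

Message polynomial: m(x) = 3 + 11·x (mod 13).
For each evaluation point α_i, compute m(α_i) mod 13:
  α_1 = 12: Horner steps 11 → 5, so m(12) = 5.
  α_2 = 4: Horner steps 11 → 8, so m(4) = 8.
  α_3 = 9: Horner steps 11 → 11, so m(9) = 11.
  α_4 = 1: Horner steps 11 → 1, so m(1) = 1.
  α_5 = 5: Horner steps 11 → 6, so m(5) = 6.
Codeword c = [5, 8, 11, 1, 6] ∈ F_13^5.


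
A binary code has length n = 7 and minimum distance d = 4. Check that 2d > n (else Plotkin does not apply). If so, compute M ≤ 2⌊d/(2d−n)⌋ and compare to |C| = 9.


Plotkin bound M ≤ 8; given |C| = 9 > bound (violated).

Check applicability: 2d = 8, n = 7.
2d − n = 1 > 0, so Plotkin applies.
Compute d/(2d−n) = 4/1 ≈ 4.0000.
⌊d/(2d−n)⌋ = 4.
Plotkin bound: M ≤ 2·4 = 8.
Given |C| = 9, check: VIOLATED.
This |C| is above the Plotkin bound, so no binary code with n = 7, d = 4 and 9 codewords exists.


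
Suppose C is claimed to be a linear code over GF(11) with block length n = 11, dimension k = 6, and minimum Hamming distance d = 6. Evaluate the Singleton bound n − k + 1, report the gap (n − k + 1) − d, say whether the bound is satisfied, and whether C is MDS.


Singleton RHS = n − k + 1 = 6, slack = 0, bound satisfied, MDS.

Singleton bound: d ≤ n − k + 1.
Here n = 11, k = 6, so n − k + 1 = 6.
Given d = 6, check d ≤ 6: YES.
Slack = (n − k + 1) − d = 0.
The code is MDS (slack = 0).
Description: the claimed parameters are [11, 6, 6]_11; such a code would be MDS (meets Singleton bound).


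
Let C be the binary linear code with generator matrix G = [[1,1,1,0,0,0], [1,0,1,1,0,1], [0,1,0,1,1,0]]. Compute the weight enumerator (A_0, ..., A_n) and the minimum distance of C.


Weight distribution: A_0 = 1, A_2 = 1, A_3 = 3, A_4 = 2, A_5 = 1. Minimum distance d = 2.

Enumerate all 2^3 = 8 messages m ∈ F_2^3.
For each, compute codeword c = mG in F_2^6, then tally its weight.
  m = 000 → c = 000000, weight = 0.
  m = 100 → c = 111000, weight = 3.
  m = 010 → c = 101101, weight = 4.
  m = 110 → c = 010101, weight = 3.
  m = 001 → c = 010110, weight = 3.
  m = 101 → c = 101110, weight = 4.
  m = 011 → c = 111011, weight = 5.
  m = 111 → c = 000011, weight = 2.
Tally weights:
  weight 0: 1 codewords.
  weight 2: 1 codewords.
  weight 3: 3 codewords.
  weight 4: 2 codewords.
  weight 5: 1 codewords.
Minimum distance d = smallest w > 0 with A_w > 0 = 2.
Sanity: Σ A_w = 8 = 2^3 = 8 ✓.


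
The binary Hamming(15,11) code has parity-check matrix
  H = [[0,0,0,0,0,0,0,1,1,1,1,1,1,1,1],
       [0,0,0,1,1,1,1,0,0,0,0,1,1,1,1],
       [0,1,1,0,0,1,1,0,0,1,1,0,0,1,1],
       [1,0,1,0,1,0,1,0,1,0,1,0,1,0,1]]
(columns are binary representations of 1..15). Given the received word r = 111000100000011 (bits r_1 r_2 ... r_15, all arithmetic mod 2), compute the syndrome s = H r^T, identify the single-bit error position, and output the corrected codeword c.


s = (0, 1, 1, 0)^T, error position = 6, corrected codeword c = 111001100000011

Compute s = H r^T mod 2 one row at a time:
  s_1 = 0 + 0 + 0 + 0 + 0 + 0 + 1 + 1 = 2 ≡ 0 (mod 2).
  s_2 = 0 + 0 + 0 + 1 + 0 + 0 + 1 + 1 = 3 ≡ 1 (mod 2).
  s_3 = 1 + 1 + 0 + 1 + 0 + 0 + 1 + 1 = 5 ≡ 1 (mod 2).
  s_4 = 1 + 1 + 0 + 1 + 0 + 0 + 0 + 1 = 4 ≡ 0 (mod 2).
s = (0, 1, 1, 0)^T — this equals column 6 of H (binary 0110), so error is at position 6.
Correct: flip bit 6 of r = 111000100000011 to get c = 111001100000011.


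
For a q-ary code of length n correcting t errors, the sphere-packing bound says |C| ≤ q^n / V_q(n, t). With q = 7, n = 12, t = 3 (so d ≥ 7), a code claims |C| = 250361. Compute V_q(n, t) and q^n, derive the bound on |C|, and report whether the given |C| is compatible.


V_q(n, t) = 49969, q^n = 13841287201, Hamming bound = 276997, |C| = 250361 ≤ bound (satisfied).

Step 1: Compute V_q(n, t) = Σ_{j=0}^3 C(n, j) (q−1)^j.
  j = 0: C(12,0)·(6)^0 = 1·1 = 1.
  j = 1: C(12,1)·(6)^1 = 12·6 = 72.
  j = 2: C(12,2)·(6)^2 = 66·36 = 2376.
  j = 3: C(12,3)·(6)^3 = 220·216 = 47520.
  V_q(n, t) = 1 + 72 + 2376 + 47520 = 49969.
Step 2: q^n = 7^12 = 13841287201.
Step 3: Hamming bound ⌊q^n / V_q(n,t)⌋ = ⌊13841287201/49969⌋ = 276997.
Step 4: Compare |C| = 250361 to 276997: satisfied.
The claimed |C| lies below the Hamming bound.


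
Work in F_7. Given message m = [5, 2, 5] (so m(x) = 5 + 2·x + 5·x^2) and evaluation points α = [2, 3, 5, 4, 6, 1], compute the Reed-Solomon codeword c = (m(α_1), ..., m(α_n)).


c = [1, 0, 0, 2, 1, 5]

Message polynomial: m(x) = 5 + 2·x + 5·x^2 (mod 7).
For each evaluation point α_i, compute m(α_i) mod 7:
  α_1 = 2: Horner steps 5 → 5 → 1, so m(2) = 1.
  α_2 = 3: Horner steps 5 → 3 → 0, so m(3) = 0.
  α_3 = 5: Horner steps 5 → 6 → 0, so m(5) = 0.
  α_4 = 4: Horner steps 5 → 1 → 2, so m(4) = 2.
  α_5 = 6: Horner steps 5 → 4 → 1, so m(6) = 1.
  α_6 = 1: Horner steps 5 → 0 → 5, so m(1) = 5.
Codeword c = [1, 0, 0, 2, 1, 5] ∈ F_7^6.


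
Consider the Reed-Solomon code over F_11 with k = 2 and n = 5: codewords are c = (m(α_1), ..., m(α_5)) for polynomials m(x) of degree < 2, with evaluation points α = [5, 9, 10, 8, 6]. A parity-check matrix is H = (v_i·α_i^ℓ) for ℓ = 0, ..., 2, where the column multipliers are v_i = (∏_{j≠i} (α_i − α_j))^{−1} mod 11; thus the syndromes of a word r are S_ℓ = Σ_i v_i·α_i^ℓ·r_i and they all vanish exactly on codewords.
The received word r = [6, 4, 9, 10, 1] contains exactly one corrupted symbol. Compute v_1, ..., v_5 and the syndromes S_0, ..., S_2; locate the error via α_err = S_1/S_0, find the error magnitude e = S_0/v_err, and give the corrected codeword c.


S = (5, 8, 4), error at position 5, error magnitude e = 1, c = [6, 4, 9, 10, 0].

Step 1: column multipliers v_i = (∏_{j≠i}(α_i − α_j))^{−1} mod 11.
  i = 1 (α = 5): (5−9)(5−10)(5−8)(5−6) = (−4)·(−5)·(−3)·(−1) = 60 ≡ 5, so v_1 = 5^{−1} = 9 (mod 11).
  i = 2 (α = 9): (9−5)(9−10)(9−8)(9−6) = 4·(−1)·1·3 = −12 ≡ 10, so v_2 = 10^{−1} = 10 (mod 11).
  i = 3 (α = 10): (10−5)(10−9)(10−8)(10−6) = 5·1·2·4 = 40 ≡ 7, so v_3 = 7^{−1} = 8 (mod 11).
  i = 4 (α = 8): (8−5)(8−9)(8−10)(8−6) = 3·(−1)·(−2)·2 = 12 ≡ 1, so v_4 = 1^{−1} = 1 (mod 11).
  i = 5 (α = 6): (6−5)(6−9)(6−10)(6−8) = 1·(−3)·(−4)·(−2) = −24 ≡ 9, so v_5 = 9^{−1} = 5 (mod 11).
  v = [9, 10, 8, 1, 5].
Step 2: syndromes of r = [6, 4, 9, 10, 1] (all sums mod 11).
  S_0 = Σ v_i r_i = 9·6 + 10·4 + 8·9 + 1·10 + 5·1 = 181 ≡ 5.
  S_1 = Σ v_i α_i r_i = 9·5·6 + 10·9·4 + 8·10·9 + 1·8·10 + 5·6·1 = 1460 ≡ 8.
  α_i^2 mod 11 = [3, 4, 1, 9, 3].
  S_2 = Σ v_i α_i^2 r_i = 9·3·6 + 10·4·4 + 8·1·9 + 1·9·10 + 5·3·1 = 499 ≡ 4.
  S = (5, 8, 4) ≠ 0, so r is not a codeword (an error is present).
Step 3: locate the error. For a single error e at position i, S_ℓ = v_i·e·α_i^ℓ, so α_err = S_1/S_0.
  S_0^{−1} = 5^{−1} = 9 (mod 11), so α_err = 8·9 = 72 ≡ 6 = α_5. Error position i = 5.
  Consistency check: S_2/S_1 = 4·7 = 28 ≡ 6 = α_err ✓ (single-error assumption holds).
Step 4: error magnitude e = S_0/v_5 = S_0·∏_{j≠5}(α_5 − α_j) = 5·9 = 45 ≡ 1 (mod 11).
Step 5: correct position 5: c_5 = r_5 − e = 1 − 1 ≡ 0 (mod 11). Hence c = [6, 4, 9, 10, 0].
  Check: interpolating c through the α_i gives m(x) = 3 + 5·x (degree < 2) with m(α_i) = c_i for every i, so c is indeed a codeword.


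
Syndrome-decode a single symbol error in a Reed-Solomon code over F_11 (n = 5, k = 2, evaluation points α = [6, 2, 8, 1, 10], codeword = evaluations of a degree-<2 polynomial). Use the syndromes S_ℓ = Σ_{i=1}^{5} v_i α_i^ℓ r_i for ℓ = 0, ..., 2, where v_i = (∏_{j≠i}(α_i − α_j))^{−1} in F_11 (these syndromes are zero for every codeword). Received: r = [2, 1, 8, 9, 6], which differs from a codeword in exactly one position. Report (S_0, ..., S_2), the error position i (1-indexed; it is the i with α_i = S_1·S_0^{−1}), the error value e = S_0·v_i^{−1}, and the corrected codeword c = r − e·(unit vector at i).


S = (9, 2, 9), error at position 5, error magnitude e = 3, c = [2, 1, 8, 9, 3].

Step 1: column multipliers v_i = (∏_{j≠i}(α_i − α_j))^{−1} mod 11.
  i = 1 (α = 6): (6−2)(6−8)(6−1)(6−10) = 4·(−2)·5·(−4) = 160 ≡ 6, so v_1 = 6^{−1} = 2 (mod 11).
  i = 2 (α = 2): (2−6)(2−8)(2−1)(2−10) = (−4)·(−6)·1·(−8) = −192 ≡ 6, so v_2 = 6^{−1} = 2 (mod 11).
  i = 3 (α = 8): (8−6)(8−2)(8−1)(8−10) = 2·6·7·(−2) = −168 ≡ 8, so v_3 = 8^{−1} = 7 (mod 11).
  i = 4 (α = 1): (1−6)(1−2)(1−8)(1−10) = (−5)·(−1)·(−7)·(−9) = 315 ≡ 7, so v_4 = 7^{−1} = 8 (mod 11).
  i = 5 (α = 10): (10−6)(10−2)(10−8)(10−1) = 4·8·2·9 = 576 ≡ 4, so v_5 = 4^{−1} = 3 (mod 11).
  v = [2, 2, 7, 8, 3].
Step 2: syndromes of r = [2, 1, 8, 9, 6] (all sums mod 11).
  S_0 = Σ v_i r_i = 2·2 + 2·1 + 7·8 + 8·9 + 3·6 = 152 ≡ 9.
  S_1 = Σ v_i α_i r_i = 2·6·2 + 2·2·1 + 7·8·8 + 8·1·9 + 3·10·6 = 728 ≡ 2.
  α_i^2 mod 11 = [3, 4, 9, 1, 1].
  S_2 = Σ v_i α_i^2 r_i = 2·3·2 + 2·4·1 + 7·9·8 + 8·1·9 + 3·1·6 = 614 ≡ 9.
  S = (9, 2, 9) ≠ 0, so r is not a codeword (an error is present).
Step 3: locate the error. For a single error e at position i, S_ℓ = v_i·e·α_i^ℓ, so α_err = S_1/S_0.
  S_0^{−1} = 9^{−1} = 5 (mod 11), so α_err = 2·5 = 10 ≡ 10 = α_5. Error position i = 5.
  Consistency check: S_2/S_1 = 9·6 = 54 ≡ 10 = α_err ✓ (single-error assumption holds).
Step 4: error magnitude e = S_0/v_5 = S_0·∏_{j≠5}(α_5 − α_j) = 9·4 = 36 ≡ 3 (mod 11).
Step 5: correct position 5: c_5 = r_5 − e = 6 − 3 ≡ 3 (mod 11). Hence c = [2, 1, 8, 9, 3].
  Check: interpolating c through the α_i gives m(x) = 6 + 3·x (degree < 2) with m(α_i) = c_i for every i, so c is indeed a codeword.


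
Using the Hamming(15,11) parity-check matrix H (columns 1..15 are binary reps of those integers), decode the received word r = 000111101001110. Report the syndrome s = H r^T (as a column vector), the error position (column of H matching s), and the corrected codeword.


s = (0, 1, 1, 0)^T, error position = 6, corrected codeword c = 000110101001110

Compute s = H r^T mod 2 one row at a time:
  s_1 = 0 + 1 + 0 + 0 + 1 + 1 + 1 + 0 = 4 ≡ 0 (mod 2).
  s_2 = 1 + 1 + 1 + 1 + 1 + 1 + 1 + 0 = 7 ≡ 1 (mod 2).
  s_3 = 0 + 0 + 1 + 1 + 0 + 0 + 1 + 0 = 3 ≡ 1 (mod 2).
  s_4 = 0 + 0 + 1 + 1 + 1 + 0 + 1 + 0 = 4 ≡ 0 (mod 2).
s = (0, 1, 1, 0)^T — this equals column 6 of H (binary 0110), so error is at position 6.
Correct: flip bit 6 of r = 000111101001110 to get c = 000110101001110.


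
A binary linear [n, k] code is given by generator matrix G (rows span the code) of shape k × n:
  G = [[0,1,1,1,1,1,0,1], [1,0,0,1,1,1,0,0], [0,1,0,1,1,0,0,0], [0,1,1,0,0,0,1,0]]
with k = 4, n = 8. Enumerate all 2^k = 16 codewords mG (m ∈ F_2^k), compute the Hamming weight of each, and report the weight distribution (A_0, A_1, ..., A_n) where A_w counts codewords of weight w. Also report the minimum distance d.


Weight distribution: A_0 = 1, A_3 = 5, A_4 = 5, A_5 = 2, A_6 = 2, A_7 = 1. Minimum distance d = 3.

Enumerate all 2^4 = 16 messages m ∈ F_2^4.
For each, compute codeword c = mG in F_2^8, then tally its weight.
  m = 0000 → c = 00000000, weight = 0.
  m = 1000 → c = 01111101, weight = 6.
  m = 0100 → c = 10011100, weight = 4.
  m = 1100 → c = 11100001, weight = 4.
  m = 0010 → c = 01011000, weight = 3.
  m = 1010 → c = 00100101, weight = 3.
  m = 0110 → c = 11000100, weight = 3.
  m = 1110 → c = 10111001, weight = 5.
  m = 0001 → c = 01100010, weight = 3.
  m = 1001 → c = 00011111, weight = 5.
  m = 0101 → c = 11111110, weight = 7.
  m = 1101 → c = 10000011, weight = 3.
  m = 0011 → c = 00111010, weight = 4.
  m = 1011 → c = 01000111, weight = 4.
  m = 0111 → c = 10100110, weight = 4.
  m = 1111 → c = 11011011, weight = 6.
Tally weights:
  weight 0: 1 codewords.
  weight 3: 5 codewords.
  weight 4: 5 codewords.
  weight 5: 2 codewords.
  weight 6: 2 codewords.
  weight 7: 1 codewords.
Minimum distance d = smallest w > 0 with A_w > 0 = 3.
Sanity: Σ A_w = 16 = 2^4 = 16 ✓.


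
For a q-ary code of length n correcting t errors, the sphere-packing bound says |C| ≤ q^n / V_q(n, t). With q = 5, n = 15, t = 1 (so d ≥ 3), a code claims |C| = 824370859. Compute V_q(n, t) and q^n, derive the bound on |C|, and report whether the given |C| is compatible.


V_q(n, t) = 61, q^n = 30517578125, Hamming bound = 500288165, |C| = 824370859 > bound (violated).

Step 1: Compute V_q(n, t) = Σ_{j=0}^1 C(n, j) (q−1)^j.
  j = 0: C(15,0)·(4)^0 = 1·1 = 1.
  j = 1: C(15,1)·(4)^1 = 15·4 = 60.
  V_q(n, t) = 1 + 60 = 61.
Step 2: q^n = 5^15 = 30517578125.
Step 3: Hamming bound ⌊q^n / V_q(n,t)⌋ = ⌊30517578125/61⌋ = 500288165.
Step 4: Compare |C| = 824370859 to 500288165: violated.
The claimed |C| lies above the Hamming bound, so no 5-ary code of length 15 with d ≥ 3 can have 824370859 codewords.


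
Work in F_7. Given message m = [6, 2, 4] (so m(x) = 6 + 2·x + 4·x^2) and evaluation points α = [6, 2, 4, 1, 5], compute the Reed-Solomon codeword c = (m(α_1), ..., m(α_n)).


c = [1, 5, 1, 5, 4]

Message polynomial: m(x) = 6 + 2·x + 4·x^2 (mod 7).
For each evaluation point α_i, compute m(α_i) mod 7:
  α_1 = 6: Horner steps 4 → 5 → 1, so m(6) = 1.
  α_2 = 2: Horner steps 4 → 3 → 5, so m(2) = 5.
  α_3 = 4: Horner steps 4 → 4 → 1, so m(4) = 1.
  α_4 = 1: Horner steps 4 → 6 → 5, so m(1) = 5.
  α_5 = 5: Horner steps 4 → 1 → 4, so m(5) = 4.
Codeword c = [1, 5, 1, 5, 4] ∈ F_7^5.


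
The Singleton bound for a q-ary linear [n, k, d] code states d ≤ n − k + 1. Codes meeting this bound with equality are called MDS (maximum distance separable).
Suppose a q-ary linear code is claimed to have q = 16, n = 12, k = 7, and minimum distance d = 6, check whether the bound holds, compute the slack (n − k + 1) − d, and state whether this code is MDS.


Singleton RHS = n − k + 1 = 6, slack = 0, bound satisfied, MDS.

Singleton bound: d ≤ n − k + 1.
Here n = 12, k = 7, so n − k + 1 = 6.
Given d = 6, check d ≤ 6: YES.
Slack = (n − k + 1) − d = 0.
The code is MDS (slack = 0).
Description: the claimed parameters are [12, 7, 6]_16; such a code would be MDS (meets Singleton bound).


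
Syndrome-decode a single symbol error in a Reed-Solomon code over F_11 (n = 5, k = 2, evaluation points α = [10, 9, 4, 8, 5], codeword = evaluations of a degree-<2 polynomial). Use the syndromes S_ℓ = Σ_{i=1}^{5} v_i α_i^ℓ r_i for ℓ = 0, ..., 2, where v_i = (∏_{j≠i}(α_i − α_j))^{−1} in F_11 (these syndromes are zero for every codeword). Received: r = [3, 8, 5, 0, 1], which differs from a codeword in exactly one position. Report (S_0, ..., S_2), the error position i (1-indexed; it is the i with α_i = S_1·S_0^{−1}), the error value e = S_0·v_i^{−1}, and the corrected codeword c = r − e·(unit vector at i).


S = (6, 10, 2), error at position 2, error magnitude e = 1, c = [3, 7, 5, 0, 1].

Step 1: column multipliers v_i = (∏_{j≠i}(α_i − α_j))^{−1} mod 11.
  i = 1 (α = 10): (10−9)(10−4)(10−8)(10−5) = 1·6·2·5 = 60 ≡ 5, so v_1 = 5^{−1} = 9 (mod 11).
  i = 2 (α = 9): (9−10)(9−4)(9−8)(9−5) = (−1)·5·1·4 = −20 ≡ 2, so v_2 = 2^{−1} = 6 (mod 11).
  i = 3 (α = 4): (4−10)(4−9)(4−8)(4−5) = (−6)·(−5)·(−4)·(−1) = 120 ≡ 10, so v_3 = 10^{−1} = 10 (mod 11).
  i = 4 (α = 8): (8−10)(8−9)(8−4)(8−5) = (−2)·(−1)·4·3 = 24 ≡ 2, so v_4 = 2^{−1} = 6 (mod 11).
  i = 5 (α = 5): (5−10)(5−9)(5−4)(5−8) = (−5)·(−4)·1·(−3) = −60 ≡ 6, so v_5 = 6^{−1} = 2 (mod 11).
  v = [9, 6, 10, 6, 2].
Step 2: syndromes of r = [3, 8, 5, 0, 1] (all sums mod 11).
  S_0 = Σ v_i r_i = 9·3 + 6·8 + 10·5 + 6·0 + 2·1 = 127 ≡ 6.
  S_1 = Σ v_i α_i r_i = 9·10·3 + 6·9·8 + 10·4·5 + 6·8·0 + 2·5·1 = 912 ≡ 10.
  α_i^2 mod 11 = [1, 4, 5, 9, 3].
  S_2 = Σ v_i α_i^2 r_i = 9·1·3 + 6·4·8 + 10·5·5 + 6·9·0 + 2·3·1 = 475 ≡ 2.
  S = (6, 10, 2) ≠ 0, so r is not a codeword (an error is present).
Step 3: locate the error. For a single error e at position i, S_ℓ = v_i·e·α_i^ℓ, so α_err = S_1/S_0.
  S_0^{−1} = 6^{−1} = 2 (mod 11), so α_err = 10·2 = 20 ≡ 9 = α_2. Error position i = 2.
  Consistency check: S_2/S_1 = 2·10 = 20 ≡ 9 = α_err ✓ (single-error assumption holds).
Step 4: error magnitude e = S_0/v_2 = S_0·∏_{j≠2}(α_2 − α_j) = 6·2 = 12 ≡ 1 (mod 11).
Step 5: correct position 2: c_2 = r_2 − e = 8 − 1 ≡ 7 (mod 11). Hence c = [3, 7, 5, 0, 1].
  Check: interpolating c through the α_i gives m(x) = 10 + 7·x (degree < 2) with m(α_i) = c_i for every i, so c is indeed a codeword.


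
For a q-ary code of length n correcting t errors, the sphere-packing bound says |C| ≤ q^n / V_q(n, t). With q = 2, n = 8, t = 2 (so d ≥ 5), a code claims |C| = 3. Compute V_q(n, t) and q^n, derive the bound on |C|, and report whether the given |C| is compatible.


V_q(n, t) = 37, q^n = 256, Hamming bound = 6, |C| = 3 ≤ bound (satisfied).

Step 1: Compute V_q(n, t) = Σ_{j=0}^2 C(n, j) (q−1)^j.
  j = 0: C(8,0)·(1)^0 = 1·1 = 1.
  j = 1: C(8,1)·(1)^1 = 8·1 = 8.
  j = 2: C(8,2)·(1)^2 = 28·1 = 28.
  V_q(n, t) = 1 + 8 + 28 = 37.
Step 2: q^n = 2^8 = 256.
Step 3: Hamming bound ⌊q^n / V_q(n,t)⌋ = ⌊256/37⌋ = 6.
Step 4: Compare |C| = 3 to 6: satisfied.
The claimed |C| lies below the Hamming bound.


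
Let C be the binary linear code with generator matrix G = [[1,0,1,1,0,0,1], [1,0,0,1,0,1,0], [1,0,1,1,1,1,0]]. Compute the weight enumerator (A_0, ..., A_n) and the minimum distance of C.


Weight distribution: A_0 = 1, A_2 = 1, A_3 = 3, A_4 = 2, A_5 = 1. Minimum distance d = 2.

Enumerate all 2^3 = 8 messages m ∈ F_2^3.
For each, compute codeword c = mG in F_2^7, then tally its weight.
  m = 000 → c = 0000000, weight = 0.
  m = 100 → c = 1011001, weight = 4.
  m = 010 → c = 1001010, weight = 3.
  m = 110 → c = 0010011, weight = 3.
  m = 001 → c = 1011110, weight = 5.
  m = 101 → c = 0000111, weight = 3.
  m = 011 → c = 0010100, weight = 2.
  m = 111 → c = 1001101, weight = 4.
Tally weights:
  weight 0: 1 codewords.
  weight 2: 1 codewords.
  weight 3: 3 codewords.
  weight 4: 2 codewords.
  weight 5: 1 codewords.
Minimum distance d = smallest w > 0 with A_w > 0 = 2.
Sanity: Σ A_w = 8 = 2^3 = 8 ✓.


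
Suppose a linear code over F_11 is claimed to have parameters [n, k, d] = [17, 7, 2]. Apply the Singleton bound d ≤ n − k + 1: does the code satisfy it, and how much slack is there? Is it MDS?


Singleton RHS = n − k + 1 = 11, slack = 9, bound satisfied, not MDS.

Singleton bound: d ≤ n − k + 1.
Here n = 17, k = 7, so n − k + 1 = 11.
Given d = 2, check d ≤ 11: YES.
Slack = (n − k + 1) − d = 9.
The code is NOT MDS (slack = 9 > 0).
Description: the claimed parameters are [17, 7, 2]_11; such a code would be non-MDS.


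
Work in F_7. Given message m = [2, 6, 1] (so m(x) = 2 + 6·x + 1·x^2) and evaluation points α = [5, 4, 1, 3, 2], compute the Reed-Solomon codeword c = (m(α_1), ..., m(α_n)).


c = [1, 0, 2, 1, 4]

Message polynomial: m(x) = 2 + 6·x + 1·x^2 (mod 7).
For each evaluation point α_i, compute m(α_i) mod 7:
  α_1 = 5: Horner steps 1 → 4 → 1, so m(5) = 1.
  α_2 = 4: Horner steps 1 → 3 → 0, so m(4) = 0.
  α_3 = 1: Horner steps 1 → 0 → 2, so m(1) = 2.
  α_4 = 3: Horner steps 1 → 2 → 1, so m(3) = 1.
  α_5 = 2: Horner steps 1 → 1 → 4, so m(2) = 4.
Codeword c = [1, 0, 2, 1, 4] ∈ F_7^5.


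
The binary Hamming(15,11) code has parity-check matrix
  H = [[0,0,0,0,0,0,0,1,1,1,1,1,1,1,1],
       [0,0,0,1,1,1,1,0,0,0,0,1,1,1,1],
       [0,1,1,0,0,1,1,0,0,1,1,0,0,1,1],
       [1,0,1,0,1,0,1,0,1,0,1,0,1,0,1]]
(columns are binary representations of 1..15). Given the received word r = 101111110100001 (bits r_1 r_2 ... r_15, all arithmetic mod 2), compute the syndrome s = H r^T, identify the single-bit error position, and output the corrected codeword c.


s = (1, 1, 1, 1)^T, error position = 15, corrected codeword c = 101111110100000

Compute s = H r^T mod 2 one row at a time:
  s_1 = 1 + 0 + 1 + 0 + 0 + 0 + 0 + 1 = 3 ≡ 1 (mod 2).
  s_2 = 1 + 1 + 1 + 1 + 0 + 0 + 0 + 1 = 5 ≡ 1 (mod 2).
  s_3 = 0 + 1 + 1 + 1 + 1 + 0 + 0 + 1 = 5 ≡ 1 (mod 2).
  s_4 = 1 + 1 + 1 + 1 + 0 + 0 + 0 + 1 = 5 ≡ 1 (mod 2).
s = (1, 1, 1, 1)^T — this equals column 15 of H (binary 1111), so error is at position 15.
Correct: flip bit 15 of r = 101111110100001 to get c = 101111110100000.


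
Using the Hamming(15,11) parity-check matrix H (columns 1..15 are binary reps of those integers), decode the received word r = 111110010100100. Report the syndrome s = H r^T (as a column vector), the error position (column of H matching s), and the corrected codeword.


s = (1, 1, 1, 0)^T, error position = 14, corrected codeword c = 111110010100110

Compute s = H r^T mod 2 one row at a time:
  s_1 = 1 + 0 + 1 + 0 + 0 + 1 + 0 + 0 = 3 ≡ 1 (mod 2).
  s_2 = 1 + 1 + 0 + 0 + 0 + 1 + 0 + 0 = 3 ≡ 1 (mod 2).
  s_3 = 1 + 1 + 0 + 0 + 1 + 0 + 0 + 0 = 3 ≡ 1 (mod 2).
  s_4 = 1 + 1 + 1 + 0 + 0 + 0 + 1 + 0 = 4 ≡ 0 (mod 2).
s = (1, 1, 1, 0)^T — this equals column 14 of H (binary 1110), so error is at position 14.
Correct: flip bit 14 of r = 111110010100100 to get c = 111110010100110.


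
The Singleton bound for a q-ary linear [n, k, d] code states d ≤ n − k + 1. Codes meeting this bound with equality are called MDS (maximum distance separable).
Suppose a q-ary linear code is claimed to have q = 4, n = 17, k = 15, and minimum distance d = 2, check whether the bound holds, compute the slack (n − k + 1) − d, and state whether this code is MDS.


Singleton RHS = n − k + 1 = 3, slack = 1, bound satisfied, not MDS.

Singleton bound: d ≤ n − k + 1.
Here n = 17, k = 15, so n − k + 1 = 3.
Given d = 2, check d ≤ 3: YES.
Slack = (n − k + 1) − d = 1.
The code is NOT MDS (slack = 1 > 0).
Description: the claimed parameters are [17, 15, 2]_4; such a code would be non-MDS.


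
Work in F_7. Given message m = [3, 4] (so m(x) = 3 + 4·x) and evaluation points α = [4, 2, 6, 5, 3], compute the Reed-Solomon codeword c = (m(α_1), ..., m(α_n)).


c = [5, 4, 6, 2, 1]

Message polynomial: m(x) = 3 + 4·x (mod 7).
For each evaluation point α_i, compute m(α_i) mod 7:
  α_1 = 4: Horner steps 4 → 5, so m(4) = 5.
  α_2 = 2: Horner steps 4 → 4, so m(2) = 4.
  α_3 = 6: Horner steps 4 → 6, so m(6) = 6.
  α_4 = 5: Horner steps 4 → 2, so m(5) = 2.
  α_5 = 3: Horner steps 4 → 1, so m(3) = 1.
Codeword c = [5, 4, 6, 2, 1] ∈ F_7^5.


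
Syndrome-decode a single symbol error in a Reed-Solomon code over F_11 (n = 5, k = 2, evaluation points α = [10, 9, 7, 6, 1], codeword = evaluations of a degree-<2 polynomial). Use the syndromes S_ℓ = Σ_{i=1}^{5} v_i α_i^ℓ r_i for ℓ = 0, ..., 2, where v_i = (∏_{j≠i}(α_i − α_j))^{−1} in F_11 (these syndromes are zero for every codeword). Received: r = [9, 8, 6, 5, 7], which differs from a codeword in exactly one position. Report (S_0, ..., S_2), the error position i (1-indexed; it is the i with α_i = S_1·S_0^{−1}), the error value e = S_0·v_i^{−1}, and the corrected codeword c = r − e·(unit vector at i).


S = (10, 10, 10), error at position 5, error magnitude e = 7, c = [9, 8, 6, 5, 0].

Step 1: column multipliers v_i = (∏_{j≠i}(α_i − α_j))^{−1} mod 11.
  i = 1 (α = 10): (10−9)(10−7)(10−6)(10−1) = 1·3·4·9 = 108 ≡ 9, so v_1 = 9^{−1} = 5 (mod 11).
  i = 2 (α = 9): (9−10)(9−7)(9−6)(9−1) = (−1)·2·3·8 = −48 ≡ 7, so v_2 = 7^{−1} = 8 (mod 11).
  i = 3 (α = 7): (7−10)(7−9)(7−6)(7−1) = (−3)·(−2)·1·6 = 36 ≡ 3, so v_3 = 3^{−1} = 4 (mod 11).
  i = 4 (α = 6): (6−10)(6−9)(6−7)(6−1) = (−4)·(−3)·(−1)·5 = −60 ≡ 6, so v_4 = 6^{−1} = 2 (mod 11).
  i = 5 (α = 1): (1−10)(1−9)(1−7)(1−6) = (−9)·(−8)·(−6)·(−5) = 2160 ≡ 4, so v_5 = 4^{−1} = 3 (mod 11).
  v = [5, 8, 4, 2, 3].
Step 2: syndromes of r = [9, 8, 6, 5, 7] (all sums mod 11).
  S_0 = Σ v_i r_i = 5·9 + 8·8 + 4·6 + 2·5 + 3·7 = 164 ≡ 10.
  S_1 = Σ v_i α_i r_i = 5·10·9 + 8·9·8 + 4·7·6 + 2·6·5 + 3·1·7 = 1275 ≡ 10.
  α_i^2 mod 11 = [1, 4, 5, 3, 1].
  S_2 = Σ v_i α_i^2 r_i = 5·1·9 + 8·4·8 + 4·5·6 + 2·3·5 + 3·1·7 = 472 ≡ 10.
  S = (10, 10, 10) ≠ 0, so r is not a codeword (an error is present).
Step 3: locate the error. For a single error e at position i, S_ℓ = v_i·e·α_i^ℓ, so α_err = S_1/S_0.
  S_0^{−1} = 10^{−1} = 10 (mod 11), so α_err = 10·10 = 100 ≡ 1 = α_5. Error position i = 5.
  Consistency check: S_2/S_1 = 10·10 = 100 ≡ 1 = α_err ✓ (single-error assumption holds).
Step 4: error magnitude e = S_0/v_5 = S_0·∏_{j≠5}(α_5 − α_j) = 10·4 = 40 ≡ 7 (mod 11).
Step 5: correct position 5: c_5 = r_5 − e = 7 − 7 ≡ 0 (mod 11). Hence c = [9, 8, 6, 5, 0].
  Check: interpolating c through the α_i gives m(x) = 10 + 1·x (degree < 2) with m(α_i) = c_i for every i, so c is indeed a codeword.


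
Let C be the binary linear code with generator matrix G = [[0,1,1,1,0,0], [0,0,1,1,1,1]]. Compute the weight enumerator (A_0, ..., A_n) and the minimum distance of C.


Weight distribution: A_0 = 1, A_3 = 2, A_4 = 1. Minimum distance d = 3.

Enumerate all 2^2 = 4 messages m ∈ F_2^2.
For each, compute codeword c = mG in F_2^6, then tally its weight.
  m = 00 → c = 000000, weight = 0.
  m = 10 → c = 011100, weight = 3.
  m = 01 → c = 001111, weight = 4.
  m = 11 → c = 010011, weight = 3.
Tally weights:
  weight 0: 1 codewords.
  weight 3: 2 codewords.
  weight 4: 1 codewords.
Minimum distance d = smallest w > 0 with A_w > 0 = 3.
Sanity: Σ A_w = 4 = 2^2 = 4 ✓.


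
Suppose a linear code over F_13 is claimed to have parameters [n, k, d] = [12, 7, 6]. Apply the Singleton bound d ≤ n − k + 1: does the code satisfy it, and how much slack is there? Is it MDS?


Singleton RHS = n − k + 1 = 6, slack = 0, bound satisfied, MDS.

Singleton bound: d ≤ n − k + 1.
Here n = 12, k = 7, so n − k + 1 = 6.
Given d = 6, check d ≤ 6: YES.
Slack = (n − k + 1) − d = 0.
The code is MDS (slack = 0).
Description: the claimed parameters are [12, 7, 6]_13; such a code would be MDS (meets Singleton bound).


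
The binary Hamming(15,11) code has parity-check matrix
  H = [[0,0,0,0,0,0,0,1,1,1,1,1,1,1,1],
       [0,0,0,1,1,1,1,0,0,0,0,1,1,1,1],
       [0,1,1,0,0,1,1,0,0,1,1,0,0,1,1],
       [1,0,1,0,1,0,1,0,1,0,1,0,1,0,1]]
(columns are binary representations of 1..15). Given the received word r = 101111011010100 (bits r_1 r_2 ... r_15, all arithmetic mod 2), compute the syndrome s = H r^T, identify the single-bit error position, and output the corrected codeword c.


s = (0, 0, 1, 0)^T, error position = 2, corrected codeword c = 111111011010100

Compute s = H r^T mod 2 one row at a time:
  s_1 = 1 + 1 + 0 + 1 + 0 + 1 + 0 + 0 = 4 ≡ 0 (mod 2).
  s_2 = 1 + 1 + 1 + 0 + 0 + 1 + 0 + 0 = 4 ≡ 0 (mod 2).
  s_3 = 0 + 1 + 1 + 0 + 0 + 1 + 0 + 0 = 3 ≡ 1 (mod 2).
  s_4 = 1 + 1 + 1 + 0 + 1 + 1 + 1 + 0 = 6 ≡ 0 (mod 2).
s = (0, 0, 1, 0)^T — this equals column 2 of H (binary 0010), so error is at position 2.
Correct: flip bit 2 of r = 101111011010100 to get c = 111111011010100.


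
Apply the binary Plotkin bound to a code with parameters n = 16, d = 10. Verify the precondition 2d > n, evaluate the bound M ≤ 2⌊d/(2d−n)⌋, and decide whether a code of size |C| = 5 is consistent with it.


Plotkin bound M ≤ 4; given |C| = 5 > bound (violated).

Check applicability: 2d = 20, n = 16.
2d − n = 4 > 0, so Plotkin applies.
Compute d/(2d−n) = 10/4 ≈ 2.5000.
⌊d/(2d−n)⌋ = 2.
Plotkin bound: M ≤ 2·2 = 4.
Given |C| = 5, check: VIOLATED.
This |C| is above the Plotkin bound, so no binary code with n = 16, d = 10 and 5 codewords exists.


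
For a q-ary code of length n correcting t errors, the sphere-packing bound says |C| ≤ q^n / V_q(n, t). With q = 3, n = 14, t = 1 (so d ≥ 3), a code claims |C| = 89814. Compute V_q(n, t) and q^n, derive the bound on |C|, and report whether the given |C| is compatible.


V_q(n, t) = 29, q^n = 4782969, Hamming bound = 164929, |C| = 89814 ≤ bound (satisfied).

Step 1: Compute V_q(n, t) = Σ_{j=0}^1 C(n, j) (q−1)^j.
  j = 0: C(14,0)·(2)^0 = 1·1 = 1.
  j = 1: C(14,1)·(2)^1 = 14·2 = 28.
  V_q(n, t) = 1 + 28 = 29.
Step 2: q^n = 3^14 = 4782969.
Step 3: Hamming bound ⌊q^n / V_q(n,t)⌋ = ⌊4782969/29⌋ = 164929.
Step 4: Compare |C| = 89814 to 164929: satisfied.
The claimed |C| lies below the Hamming bound.


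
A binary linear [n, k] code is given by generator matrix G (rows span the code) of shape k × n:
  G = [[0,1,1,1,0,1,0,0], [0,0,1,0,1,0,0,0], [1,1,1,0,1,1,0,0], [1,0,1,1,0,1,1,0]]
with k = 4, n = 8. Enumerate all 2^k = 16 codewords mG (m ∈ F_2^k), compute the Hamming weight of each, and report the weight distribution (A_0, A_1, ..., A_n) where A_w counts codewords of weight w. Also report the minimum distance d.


Weight distribution: A_0 = 1, A_2 = 2, A_3 = 4, A_4 = 5, A_5 = 4. Minimum distance d = 2.

Enumerate all 2^4 = 16 messages m ∈ F_2^4.
For each, compute codeword c = mG in F_2^8, then tally its weight.
  m = 0000 → c = 00000000, weight = 0.
  m = 1000 → c = 01110100, weight = 4.
  m = 0100 → c = 00101000, weight = 2.
  m = 1100 → c = 01011100, weight = 4.
  m = 0010 → c = 11101100, weight = 5.
  m = 1010 → c = 10011000, weight = 3.
  m = 0110 → c = 11000100, weight = 3.
  m = 1110 → c = 10110000, weight = 3.
  m = 0001 → c = 10110110, weight = 5.
  m = 1001 → c = 11000010, weight = 3.
  m = 0101 → c = 10011110, weight = 5.
  m = 1101 → c = 11101010, weight = 5.
  m = 0011 → c = 01011010, weight = 4.
  m = 1011 → c = 00101110, weight = 4.
  m = 0111 → c = 01110010, weight = 4.
  m = 1111 → c = 00000110, weight = 2.
Tally weights:
  weight 0: 1 codewords.
  weight 2: 2 codewords.
  weight 3: 4 codewords.
  weight 4: 5 codewords.
  weight 5: 4 codewords.
Minimum distance d = smallest w > 0 with A_w > 0 = 2.
Sanity: Σ A_w = 16 = 2^4 = 16 ✓.


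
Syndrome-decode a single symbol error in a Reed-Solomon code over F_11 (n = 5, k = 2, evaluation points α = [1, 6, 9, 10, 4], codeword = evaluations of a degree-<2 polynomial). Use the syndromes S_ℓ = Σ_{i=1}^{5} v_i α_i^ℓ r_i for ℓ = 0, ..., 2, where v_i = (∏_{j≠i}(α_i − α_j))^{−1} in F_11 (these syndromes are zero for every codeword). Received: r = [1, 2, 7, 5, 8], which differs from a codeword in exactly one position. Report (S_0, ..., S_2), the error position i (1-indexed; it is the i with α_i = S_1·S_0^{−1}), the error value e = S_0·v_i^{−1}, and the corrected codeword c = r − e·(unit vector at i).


S = (5, 9, 3), error at position 5, error magnitude e = 2, c = [1, 2, 7, 5, 6].

Step 1: column multipliers v_i = (∏_{j≠i}(α_i − α_j))^{−1} mod 11.
  i = 1 (α = 1): (1−6)(1−9)(1−10)(1−4) = (−5)·(−8)·(−9)·(−3) = 1080 ≡ 2, so v_1 = 2^{−1} = 6 (mod 11).
  i = 2 (α = 6): (6−1)(6−9)(6−10)(6−4) = 5·(−3)·(−4)·2 = 120 ≡ 10, so v_2 = 10^{−1} = 10 (mod 11).
  i = 3 (α = 9): (9−1)(9−6)(9−10)(9−4) = 8·3·(−1)·5 = −120 ≡ 1, so v_3 = 1^{−1} = 1 (mod 11).
  i = 4 (α = 10): (10−1)(10−6)(10−9)(10−4) = 9·4·1·6 = 216 ≡ 7, so v_4 = 7^{−1} = 8 (mod 11).
  i = 5 (α = 4): (4−1)(4−6)(4−9)(4−10) = 3·(−2)·(−5)·(−6) = −180 ≡ 7, so v_5 = 7^{−1} = 8 (mod 11).
  v = [6, 10, 1, 8, 8].
Step 2: syndromes of r = [1, 2, 7, 5, 8] (all sums mod 11).
  S_0 = Σ v_i r_i = 6·1 + 10·2 + 1·7 + 8·5 + 8·8 = 137 ≡ 5.
  S_1 = Σ v_i α_i r_i = 6·1·1 + 10·6·2 + 1·9·7 + 8·10·5 + 8·4·8 = 845 ≡ 9.
  α_i^2 mod 11 = [1, 3, 4, 1, 5].
  S_2 = Σ v_i α_i^2 r_i = 6·1·1 + 10·3·2 + 1·4·7 + 8·1·5 + 8·5·8 = 454 ≡ 3.
  S = (5, 9, 3) ≠ 0, so r is not a codeword (an error is present).
Step 3: locate the error. For a single error e at position i, S_ℓ = v_i·e·α_i^ℓ, so α_err = S_1/S_0.
  S_0^{−1} = 5^{−1} = 9 (mod 11), so α_err = 9·9 = 81 ≡ 4 = α_5. Error position i = 5.
  Consistency check: S_2/S_1 = 3·5 = 15 ≡ 4 = α_err ✓ (single-error assumption holds).
Step 4: error magnitude e = S_0/v_5 = S_0·∏_{j≠5}(α_5 − α_j) = 5·7 = 35 ≡ 2 (mod 11).
Step 5: correct position 5: c_5 = r_5 − e = 8 − 2 ≡ 6 (mod 11). Hence c = [1, 2, 7, 5, 6].
  Check: interpolating c through the α_i gives m(x) = 3 + 9·x (degree < 2) with m(α_i) = c_i for every i, so c is indeed a codeword.


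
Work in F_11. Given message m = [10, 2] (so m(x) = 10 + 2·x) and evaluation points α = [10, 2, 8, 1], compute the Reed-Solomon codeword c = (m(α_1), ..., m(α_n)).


c = [8, 3, 4, 1]

Message polynomial: m(x) = 10 + 2·x (mod 11).
For each evaluation point α_i, compute m(α_i) mod 11:
  α_1 = 10: Horner steps 2 → 8, so m(10) = 8.
  α_2 = 2: Horner steps 2 → 3, so m(2) = 3.
  α_3 = 8: Horner steps 2 → 4, so m(8) = 4.
  α_4 = 1: Horner steps 2 → 1, so m(1) = 1.
Codeword c = [8, 3, 4, 1] ∈ F_11^4.


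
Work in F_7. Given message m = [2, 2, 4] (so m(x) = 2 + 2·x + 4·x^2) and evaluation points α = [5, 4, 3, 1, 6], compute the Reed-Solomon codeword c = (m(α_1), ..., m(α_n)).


c = [0, 4, 2, 1, 4]

Message polynomial: m(x) = 2 + 2·x + 4·x^2 (mod 7).
For each evaluation point α_i, compute m(α_i) mod 7:
  α_1 = 5: Horner steps 4 → 1 → 0, so m(5) = 0.
  α_2 = 4: Horner steps 4 → 4 → 4, so m(4) = 4.
  α_3 = 3: Horner steps 4 → 0 → 2, so m(3) = 2.
  α_4 = 1: Horner steps 4 → 6 → 1, so m(1) = 1.
  α_5 = 6: Horner steps 4 → 5 → 4, so m(6) = 4.
Codeword c = [0, 4, 2, 1, 4] ∈ F_7^5.


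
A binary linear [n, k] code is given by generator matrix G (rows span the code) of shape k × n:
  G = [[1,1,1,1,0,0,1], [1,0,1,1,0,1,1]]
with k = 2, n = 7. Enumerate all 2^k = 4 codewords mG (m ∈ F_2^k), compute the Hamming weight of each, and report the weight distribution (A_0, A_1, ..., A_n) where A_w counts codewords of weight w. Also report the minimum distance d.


Weight distribution: A_0 = 1, A_2 = 1, A_5 = 2. Minimum distance d = 2.

Enumerate all 2^2 = 4 messages m ∈ F_2^2.
For each, compute codeword c = mG in F_2^7, then tally its weight.
  m = 00 → c = 0000000, weight = 0.
  m = 10 → c = 1111001, weight = 5.
  m = 01 → c = 1011011, weight = 5.
  m = 11 → c = 0100010, weight = 2.
Tally weights:
  weight 0: 1 codewords.
  weight 2: 1 codewords.
  weight 5: 2 codewords.
Minimum distance d = smallest w > 0 with A_w > 0 = 2.
Sanity: Σ A_w = 4 = 2^2 = 4 ✓.
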